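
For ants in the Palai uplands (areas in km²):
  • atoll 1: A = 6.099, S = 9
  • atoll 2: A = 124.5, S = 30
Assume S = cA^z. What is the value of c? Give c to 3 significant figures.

4.37

z = ln(S₂/S₁) / ln(A₂/A₁) = ln(30/9) / ln(124.5/6.099) = 1.2040 / 3.0162 = 0.3992
c = S₁ / A₁^z = 9 / 6.099^0.3992 = 9 / 2.058 = 4.373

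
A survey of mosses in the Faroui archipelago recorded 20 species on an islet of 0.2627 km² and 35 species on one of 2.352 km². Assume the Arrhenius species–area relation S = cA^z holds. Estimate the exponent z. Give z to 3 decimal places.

Taking logs: ln S = ln c + z ln A, so z = (ln S₂ − ln S₁)/(ln A₂ − ln A₁).
z = ln(35/20) / ln(2.352/0.2627) = ln(1.75) / ln(8.953) = 0.5596 / 2.1920 = 0.2553

0.255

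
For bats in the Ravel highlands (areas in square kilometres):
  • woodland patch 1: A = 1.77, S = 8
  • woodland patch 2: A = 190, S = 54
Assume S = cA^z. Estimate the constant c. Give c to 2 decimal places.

6.34

z = ln(S₂/S₁) / ln(A₂/A₁) = ln(54/8) / ln(190/1.77) = 1.9095 / 4.6760 = 0.4084
c = S₁ / A₁^z = 8 / 1.77^0.4084 = 8 / 1.263 = 6.336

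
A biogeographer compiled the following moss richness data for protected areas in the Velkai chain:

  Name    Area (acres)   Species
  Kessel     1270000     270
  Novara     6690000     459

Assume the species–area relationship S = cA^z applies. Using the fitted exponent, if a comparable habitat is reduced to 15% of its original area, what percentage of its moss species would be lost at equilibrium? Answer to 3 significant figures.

z = ln(459/270) / ln(6690000/1270000) = 0.5306 / 1.6616 = 0.3193
S_new/S_old = (A_new/A_old)^z = 0.15^0.3193 = exp(0.3193 × -1.8971) = 0.5456
Fraction lost = 1 − 0.5456 = 0.4544

45.4%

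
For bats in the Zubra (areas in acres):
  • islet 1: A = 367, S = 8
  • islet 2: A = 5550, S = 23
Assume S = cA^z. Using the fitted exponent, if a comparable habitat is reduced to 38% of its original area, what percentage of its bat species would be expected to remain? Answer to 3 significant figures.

68.6%

z = ln(23/8) / ln(5550/367) = 1.0561 / 2.7162 = 0.3888
S_new/S_old = (A_new/A_old)^z = 0.38^0.3888 = exp(0.3888 × -0.9676) = 0.6865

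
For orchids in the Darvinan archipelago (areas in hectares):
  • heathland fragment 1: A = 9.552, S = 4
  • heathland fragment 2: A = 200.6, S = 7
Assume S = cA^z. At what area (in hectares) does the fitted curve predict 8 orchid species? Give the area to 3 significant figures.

z = ln(7/4) / ln(200.6/9.552) = 0.5596 / 3.0446 = 0.1838
c = 4 / 9.552^0.1838 = 4 / 1.514 = 2.642
A = (8/2.642)^(1/0.1838) ⇒ ln A = ln(3.028)/0.1838 = 6.0278
A = e^6.0278 ≈ 414.8 hectares

415 hectares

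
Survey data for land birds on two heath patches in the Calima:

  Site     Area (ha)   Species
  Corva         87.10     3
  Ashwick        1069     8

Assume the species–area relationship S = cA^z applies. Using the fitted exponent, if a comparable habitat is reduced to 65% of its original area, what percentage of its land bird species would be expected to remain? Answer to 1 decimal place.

84.5%

z = ln(8/3) / ln(1069/87.1) = 0.9808 / 2.5074 = 0.3912
S_new/S_old = (A_new/A_old)^z = 0.65^0.3912 = exp(0.3912 × -0.4308) = 0.8449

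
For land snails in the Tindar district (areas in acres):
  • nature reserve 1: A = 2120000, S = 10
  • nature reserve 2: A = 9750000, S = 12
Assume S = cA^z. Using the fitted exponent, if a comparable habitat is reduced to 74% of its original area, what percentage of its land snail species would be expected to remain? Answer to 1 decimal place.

z = ln(12/10) / ln(9750000/2120000) = 0.1823 / 1.5259 = 0.1195
S_new/S_old = (A_new/A_old)^z = 0.74^0.1195 = exp(0.1195 × -0.3011) = 0.9647

96.5%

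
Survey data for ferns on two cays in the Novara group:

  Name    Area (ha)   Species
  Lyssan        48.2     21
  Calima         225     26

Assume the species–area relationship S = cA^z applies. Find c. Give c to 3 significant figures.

12.3

z = ln(S₂/S₁) / ln(A₂/A₁) = ln(26/21) / ln(225/48.2) = 0.2136 / 1.5407 = 0.1386
c = S₁ / A₁^z = 21 / 48.2^0.1386 = 21 / 1.711 = 12.27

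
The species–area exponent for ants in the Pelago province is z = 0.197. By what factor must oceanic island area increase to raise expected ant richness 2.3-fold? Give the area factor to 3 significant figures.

(A₂/A₁)^0.197 = 2.3, so A₂/A₁ = 2.3^(1/0.197) = 2.3^5.076
ln(A₂/A₁) = ln 2.3 / 0.197 = 0.8329 / 0.197 = 4.2280
A₂/A₁ = e^4.2280 ≈ 68.58

68.6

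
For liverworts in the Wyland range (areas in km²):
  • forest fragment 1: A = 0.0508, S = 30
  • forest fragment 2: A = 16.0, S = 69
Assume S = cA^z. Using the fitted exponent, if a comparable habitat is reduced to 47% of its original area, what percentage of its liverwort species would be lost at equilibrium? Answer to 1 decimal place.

10.4%

z = ln(69/30) / ln(16/0.0508) = 0.8329 / 5.7524 = 0.1448
S_new/S_old = (A_new/A_old)^z = 0.47^0.1448 = exp(0.1448 × -0.7550) = 0.8964
Fraction lost = 1 − 0.8964 = 0.1036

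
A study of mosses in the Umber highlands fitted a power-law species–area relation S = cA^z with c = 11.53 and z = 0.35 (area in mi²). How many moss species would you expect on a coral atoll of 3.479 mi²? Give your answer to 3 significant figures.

S = 11.53 × 3.479^0.35
ln S = ln 11.53 + 0.35 × ln 3.479 = 2.4450 + 0.35 × 1.2467 = 2.8813
S = e^2.8813 ≈ 17.84

17.8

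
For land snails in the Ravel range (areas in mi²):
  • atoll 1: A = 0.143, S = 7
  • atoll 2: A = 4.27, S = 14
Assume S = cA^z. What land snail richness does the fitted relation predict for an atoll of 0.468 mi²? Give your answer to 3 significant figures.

z = ln(14/7) / ln(4.27/0.143) = 0.6931 / 3.3965 = 0.2041
c = 7 / 0.143^0.2041 = 7 / 0.6724 = 10.41
S₃ = 10.41 × 0.468^0.2041 = 10.41 × 0.8565 ≈ 8.916

8.92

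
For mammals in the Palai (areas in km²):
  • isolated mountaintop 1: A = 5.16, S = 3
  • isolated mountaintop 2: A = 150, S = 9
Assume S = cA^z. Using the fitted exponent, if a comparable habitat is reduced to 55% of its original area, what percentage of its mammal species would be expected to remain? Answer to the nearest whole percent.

82%

z = ln(9/3) / ln(150/5.16) = 1.0986 / 3.3697 = 0.3260
S_new/S_old = (A_new/A_old)^z = 0.55^0.3260 = exp(0.3260 × -0.5978) = 0.8229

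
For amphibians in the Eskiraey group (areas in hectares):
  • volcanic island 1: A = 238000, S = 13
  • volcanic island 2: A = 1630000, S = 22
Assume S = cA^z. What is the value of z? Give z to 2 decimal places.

Taking logs: ln S = ln c + z ln A, so z = (ln S₂ − ln S₁)/(ln A₂ − ln A₁).
z = ln(22/13) / ln(1630000/238000) = ln(1.692) / ln(6.849) = 0.5261 / 1.9241 = 0.2734

0.27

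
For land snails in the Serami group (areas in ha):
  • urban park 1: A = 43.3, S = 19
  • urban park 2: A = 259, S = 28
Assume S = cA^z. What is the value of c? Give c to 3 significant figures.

z = ln(S₂/S₁) / ln(A₂/A₁) = ln(28/19) / ln(259/43.3) = 0.3878 / 1.7887 = 0.2168
c = S₁ / A₁^z = 19 / 43.3^0.2168 = 19 / 2.263 = 8.394

8.39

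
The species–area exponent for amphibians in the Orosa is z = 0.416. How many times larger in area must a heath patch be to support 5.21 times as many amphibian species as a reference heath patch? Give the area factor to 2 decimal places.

52.86

(A₂/A₁)^0.416 = 5.21, so A₂/A₁ = 5.21^(1/0.416) = 5.21^2.404
ln(A₂/A₁) = ln 5.21 / 0.416 = 1.6506 / 0.416 = 3.9677
A₂/A₁ = e^3.9677 ≈ 52.86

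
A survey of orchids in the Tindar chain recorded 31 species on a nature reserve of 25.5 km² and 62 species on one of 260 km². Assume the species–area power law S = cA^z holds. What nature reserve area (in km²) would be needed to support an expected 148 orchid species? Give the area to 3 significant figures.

4800 km²

z = ln(62/31) / ln(260/25.5) = 0.6931 / 2.3220 = 0.2985
c = 31 / 25.5^0.2985 = 31 / 2.629 = 11.79
A = (148/11.79)^(1/0.2985) ⇒ ln A = ln(12.55)/0.2985 = 8.4754
A = e^8.4754 ≈ 4795 km²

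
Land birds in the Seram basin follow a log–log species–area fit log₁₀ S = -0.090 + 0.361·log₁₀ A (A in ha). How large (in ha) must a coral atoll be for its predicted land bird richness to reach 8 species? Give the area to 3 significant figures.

8 = 0.8128 × A^0.361  ⇒  A^0.361 = 8/0.8128 = 9.842
ln A = ln(9.842) / 0.361 = 2.2867 / 0.361 = 6.3343
A = e^6.3343 ≈ 563.6 ha

564 ha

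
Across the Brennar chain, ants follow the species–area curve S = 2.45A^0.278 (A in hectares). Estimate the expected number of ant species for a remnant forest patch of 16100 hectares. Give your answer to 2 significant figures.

36

S = 2.45 × 16100^0.278
ln S = ln 2.45 + 0.278 × ln 16100 = 0.8961 + 0.278 × 9.6866 = 3.5890
S = e^3.5890 ≈ 36.2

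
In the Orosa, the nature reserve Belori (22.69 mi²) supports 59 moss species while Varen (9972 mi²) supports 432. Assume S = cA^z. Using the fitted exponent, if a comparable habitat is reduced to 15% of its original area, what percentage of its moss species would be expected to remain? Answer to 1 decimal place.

53.8%

z = ln(432/59) / ln(9972/22.69) = 1.9909 / 6.0856 = 0.3271
S_new/S_old = (A_new/A_old)^z = 0.15^0.3271 = exp(0.3271 × -1.8971) = 0.5376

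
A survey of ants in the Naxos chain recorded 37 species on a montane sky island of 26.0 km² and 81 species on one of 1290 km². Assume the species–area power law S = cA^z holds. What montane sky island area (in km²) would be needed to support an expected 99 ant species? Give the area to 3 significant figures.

z = ln(81/37) / ln(1290/26) = 0.7835 / 3.9043 = 0.2007
c = 37 / 26^0.2007 = 37 / 1.923 = 19.24
A = (99/19.24)^(1/0.2007) ⇒ ln A = ln(5.145)/0.2007 = 8.1623
A = e^8.1623 ≈ 3506 km²

3510 km²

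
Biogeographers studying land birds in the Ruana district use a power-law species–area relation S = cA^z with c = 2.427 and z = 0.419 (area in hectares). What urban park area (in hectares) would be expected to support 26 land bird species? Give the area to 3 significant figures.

287 hectares

26 = 2.427 × A^0.419  ⇒  A^0.419 = 26/2.427 = 10.71
ln A = ln(10.71) / 0.419 = 2.3714 / 0.419 = 5.6598
A = e^5.6598 ≈ 287.1 hectares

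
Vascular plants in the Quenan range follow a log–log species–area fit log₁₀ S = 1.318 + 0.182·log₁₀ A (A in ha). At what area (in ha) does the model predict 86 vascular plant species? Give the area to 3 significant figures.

86 = 20.8 × A^0.182  ⇒  A^0.182 = 86/20.8 = 4.135
ln A = ln(4.135) / 0.182 = 1.4195 / 0.182 = 7.7997
A = e^7.7997 ≈ 2440 ha

2440 ha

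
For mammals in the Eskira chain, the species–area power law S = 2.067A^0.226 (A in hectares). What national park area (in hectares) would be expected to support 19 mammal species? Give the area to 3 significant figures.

18300 hectares

19 = 2.067 × A^0.226  ⇒  A^0.226 = 19/2.067 = 9.192
ln A = ln(9.192) / 0.226 = 2.2183 / 0.226 = 9.8157
A = e^9.8157 ≈ 18319 hectares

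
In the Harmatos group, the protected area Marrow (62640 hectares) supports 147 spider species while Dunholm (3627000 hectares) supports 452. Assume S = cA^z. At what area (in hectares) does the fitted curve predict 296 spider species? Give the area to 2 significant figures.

790000 hectares

z = ln(452/147) / ln(3627000/62640) = 1.1232 / 4.0588 = 0.2767
c = 147 / 62640^0.2767 = 147 / 21.26 = 6.915
A = (296/6.915)^(1/0.2767) ⇒ ln A = ln(42.8)/0.2767 = 13.5743
A = e^13.5743 ≈ 785660 hectares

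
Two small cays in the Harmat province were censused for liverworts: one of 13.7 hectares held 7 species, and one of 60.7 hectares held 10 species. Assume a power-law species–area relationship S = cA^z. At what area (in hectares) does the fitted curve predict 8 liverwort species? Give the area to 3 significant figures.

23.9 hectares

z = ln(10/7) / ln(60.7/13.7) = 0.3567 / 1.4885 = 0.2396
c = 7 / 13.7^0.2396 = 7 / 1.872 = 3.739
A = (8/3.739)^(1/0.2396) ⇒ ln A = ln(2.14)/0.2396 = 3.1747
A = e^3.1747 ≈ 23.92 hectares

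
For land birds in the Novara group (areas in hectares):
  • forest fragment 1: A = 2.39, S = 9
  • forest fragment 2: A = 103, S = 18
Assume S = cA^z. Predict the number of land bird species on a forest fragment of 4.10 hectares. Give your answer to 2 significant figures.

z = ln(18/9) / ln(103/2.39) = 0.6931 / 3.7634 = 0.1842
c = 9 / 2.39^0.1842 = 9 / 1.174 = 7.666
S₃ = 7.666 × 4.1^0.1842 = 7.666 × 1.297 ≈ 9.941

9.9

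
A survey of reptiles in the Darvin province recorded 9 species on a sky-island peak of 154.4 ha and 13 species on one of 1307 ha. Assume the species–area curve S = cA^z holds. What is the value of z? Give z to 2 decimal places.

Taking logs: ln S = ln c + z ln A, so z = (ln S₂ − ln S₁)/(ln A₂ − ln A₁).
z = ln(13/9) / ln(1307/154.4) = ln(1.444) / ln(8.465) = 0.3677 / 2.1359 = 0.1722

0.17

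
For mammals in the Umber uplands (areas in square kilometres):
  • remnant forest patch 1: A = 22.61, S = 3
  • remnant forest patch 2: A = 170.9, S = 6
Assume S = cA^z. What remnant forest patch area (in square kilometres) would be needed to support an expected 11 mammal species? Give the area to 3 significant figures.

1000 square kilometres

z = ln(6/3) / ln(170.9/22.61) = 0.6931 / 2.0227 = 0.3427
c = 3 / 22.61^0.3427 = 3 / 2.911 = 1.03
A = (11/1.03)^(1/0.3427) ⇒ ln A = ln(10.68)/0.3427 = 6.9099
A = e^6.9099 ≈ 1002 square kilometres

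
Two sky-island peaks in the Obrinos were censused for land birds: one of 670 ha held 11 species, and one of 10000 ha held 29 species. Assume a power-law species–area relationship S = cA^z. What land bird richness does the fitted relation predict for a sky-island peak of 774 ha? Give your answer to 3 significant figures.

11.6

z = ln(29/11) / ln(10000/670) = 0.9694 / 2.7031 = 0.3586
c = 11 / 670^0.3586 = 11 / 10.32 = 1.066
S₃ = 1.066 × 774^0.3586 = 1.066 × 10.86 ≈ 11.58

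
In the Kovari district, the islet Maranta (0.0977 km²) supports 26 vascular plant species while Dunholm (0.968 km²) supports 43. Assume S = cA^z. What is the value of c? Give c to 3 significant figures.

z = ln(S₂/S₁) / ln(A₂/A₁) = ln(43/26) / ln(0.968/0.0977) = 0.5031 / 2.2933 = 0.2194
c = S₁ / A₁^z = 26 / 0.0977^0.2194 = 26 / 0.6004 = 43.31

43.3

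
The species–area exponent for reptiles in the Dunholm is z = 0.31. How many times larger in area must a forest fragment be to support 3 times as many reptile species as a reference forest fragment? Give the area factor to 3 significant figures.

34.6

(A₂/A₁)^0.31 = 3, so A₂/A₁ = 3^(1/0.31) = 3^3.226
ln(A₂/A₁) = ln 3 / 0.31 = 1.0986 / 0.31 = 3.5439
A₂/A₁ = e^3.5439 ≈ 34.6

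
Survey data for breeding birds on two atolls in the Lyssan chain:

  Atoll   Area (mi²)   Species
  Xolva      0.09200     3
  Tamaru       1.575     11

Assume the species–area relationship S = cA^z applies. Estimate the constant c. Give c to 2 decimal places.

z = ln(S₂/S₁) / ln(A₂/A₁) = ln(11/3) / ln(1.575/0.092) = 1.2993 / 2.8402 = 0.4575
c = S₁ / A₁^z = 3 / 0.092^0.4575 = 3 / 0.3357 = 8.936

8.94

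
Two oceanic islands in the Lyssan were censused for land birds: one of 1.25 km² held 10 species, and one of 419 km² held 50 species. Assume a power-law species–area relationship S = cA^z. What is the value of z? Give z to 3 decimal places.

0.277

Taking logs: ln S = ln c + z ln A, so z = (ln S₂ − ln S₁)/(ln A₂ − ln A₁).
z = ln(50/10) / ln(419/1.25) = ln(5) / ln(335.2) = 1.6094 / 5.8147 = 0.2768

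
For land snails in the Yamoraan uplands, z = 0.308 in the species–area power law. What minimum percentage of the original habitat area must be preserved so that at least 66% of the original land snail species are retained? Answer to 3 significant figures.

25.9%

Need (A_new/A_old)^0.308 = 0.66, so A_new/A_old = 0.66^(1/0.308) = 0.66^3.247
ln(A_new/A_old) = ln 0.66 / 0.308 = -0.4155 / 0.308 = -1.3491
A_new/A_old = e^-1.3491 ≈ 0.2595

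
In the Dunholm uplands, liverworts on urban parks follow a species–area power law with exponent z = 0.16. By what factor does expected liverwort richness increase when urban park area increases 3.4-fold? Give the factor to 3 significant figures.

S₂/S₁ = (A₂/A₁)^z = 3.4^0.16
ln(S₂/S₁) = 0.16 × ln 3.4 = 0.16 × 1.2238 = 0.1958
S₂/S₁ = e^0.1958 ≈ 1.216

1.22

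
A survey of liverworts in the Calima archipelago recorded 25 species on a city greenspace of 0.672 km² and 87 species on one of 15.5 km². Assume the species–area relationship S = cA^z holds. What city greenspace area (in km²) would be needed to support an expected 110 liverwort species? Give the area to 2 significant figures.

28 km²

z = ln(87/25) / ln(15.5/0.672) = 1.2470 / 3.1383 = 0.3974
c = 25 / 0.672^0.3974 = 25 / 0.8539 = 29.28
A = (110/29.28)^(1/0.3974) ⇒ ln A = ln(3.757)/0.3974 = 3.3312
A = e^3.3312 ≈ 27.97 km²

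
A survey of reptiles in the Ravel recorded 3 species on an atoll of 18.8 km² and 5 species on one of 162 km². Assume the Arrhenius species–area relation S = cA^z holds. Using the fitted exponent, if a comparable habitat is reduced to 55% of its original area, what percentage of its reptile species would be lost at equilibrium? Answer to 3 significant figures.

z = ln(5/3) / ln(162/18.8) = 0.5108 / 2.1537 = 0.2372
S_new/S_old = (A_new/A_old)^z = 0.55^0.2372 = exp(0.2372 × -0.5978) = 0.8678
Fraction lost = 1 − 0.8678 = 0.1322

13.2%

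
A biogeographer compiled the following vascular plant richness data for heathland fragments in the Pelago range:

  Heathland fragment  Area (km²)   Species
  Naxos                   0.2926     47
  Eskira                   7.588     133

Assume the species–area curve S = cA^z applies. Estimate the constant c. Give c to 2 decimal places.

z = ln(S₂/S₁) / ln(A₂/A₁) = ln(133/47) / ln(7.588/0.2926) = 1.0402 / 3.2555 = 0.3195
c = S₁ / A₁^z = 47 / 0.2926^0.3195 = 47 / 0.6752 = 69.6

69.60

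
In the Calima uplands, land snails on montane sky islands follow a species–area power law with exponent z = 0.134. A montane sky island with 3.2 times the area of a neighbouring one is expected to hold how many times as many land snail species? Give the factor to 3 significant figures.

1.17

S₂/S₁ = (A₂/A₁)^z = 3.2^0.134
ln(S₂/S₁) = 0.134 × ln 3.2 = 0.134 × 1.1632 = 0.1559
S₂/S₁ = e^0.1559 ≈ 1.169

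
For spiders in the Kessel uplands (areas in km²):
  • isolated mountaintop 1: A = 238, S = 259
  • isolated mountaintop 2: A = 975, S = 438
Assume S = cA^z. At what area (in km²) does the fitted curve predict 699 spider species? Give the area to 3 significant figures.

3420 km²

z = ln(438/259) / ln(975/238) = 0.5254 / 1.4102 = 0.3726
c = 259 / 238^0.3726 = 259 / 7.682 = 33.72
A = (699/33.72)^(1/0.3726) ⇒ ln A = ln(20.73)/0.3726 = 8.1370
A = e^8.1370 ≈ 3419 km²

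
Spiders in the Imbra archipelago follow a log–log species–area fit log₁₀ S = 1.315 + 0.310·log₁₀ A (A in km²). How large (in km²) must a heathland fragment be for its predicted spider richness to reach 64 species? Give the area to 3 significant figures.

64 = 20.65 × A^0.31  ⇒  A^0.31 = 64/20.65 = 3.099
ln A = ln(3.099) / 0.31 = 1.1310 / 0.31 = 3.6483
A = e^3.6483 ≈ 38.41 km²

38.4 km²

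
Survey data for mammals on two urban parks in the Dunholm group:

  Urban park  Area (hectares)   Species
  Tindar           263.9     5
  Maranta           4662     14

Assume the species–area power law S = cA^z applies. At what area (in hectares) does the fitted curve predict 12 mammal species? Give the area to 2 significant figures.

z = ln(14/5) / ln(4662/263.9) = 1.0296 / 2.8716 = 0.3585
c = 5 / 263.9^0.3585 = 5 / 7.383 = 0.6773
A = (12/0.6773)^(1/0.3585) ⇒ ln A = ln(17.72)/0.3585 = 8.0173
A = e^8.0173 ≈ 3033 hectares

3000 hectares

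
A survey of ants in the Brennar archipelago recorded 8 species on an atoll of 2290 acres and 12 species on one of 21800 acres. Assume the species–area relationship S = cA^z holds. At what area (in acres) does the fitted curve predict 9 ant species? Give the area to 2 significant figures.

4400 acres

z = ln(12/8) / ln(21800/2290) = 0.4055 / 2.2534 = 0.1799
c = 8 / 2290^0.1799 = 8 / 4.023 = 1.989
A = (9/1.989)^(1/0.1799) ⇒ ln A = ln(4.526)/0.1799 = 8.3909
A = e^8.3909 ≈ 4407 acres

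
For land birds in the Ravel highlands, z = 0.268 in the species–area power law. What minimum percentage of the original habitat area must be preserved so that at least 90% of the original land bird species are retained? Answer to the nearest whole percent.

Need (A_new/A_old)^0.268 = 0.9, so A_new/A_old = 0.9^(1/0.268) = 0.9^3.731
ln(A_new/A_old) = ln 0.9 / 0.268 = -0.1054 / 0.268 = -0.3931
A_new/A_old = e^-0.3931 ≈ 0.6749

67%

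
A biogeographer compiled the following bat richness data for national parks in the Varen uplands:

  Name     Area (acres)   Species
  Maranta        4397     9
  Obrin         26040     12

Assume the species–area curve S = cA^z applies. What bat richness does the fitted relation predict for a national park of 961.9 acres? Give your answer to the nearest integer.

z = ln(12/9) / ln(26040/4397) = 0.2877 / 1.7787 = 0.1617
c = 9 / 4397^0.1617 = 9 / 3.884 = 2.317
S₃ = 2.317 × 961.9^0.1617 = 2.317 × 3.037 ≈ 7.039

7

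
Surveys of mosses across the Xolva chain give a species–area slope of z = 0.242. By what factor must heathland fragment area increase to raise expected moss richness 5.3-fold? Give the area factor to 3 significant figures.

(A₂/A₁)^0.242 = 5.3, so A₂/A₁ = 5.3^(1/0.242) = 5.3^4.132
ln(A₂/A₁) = ln 5.3 / 0.242 = 1.6677 / 0.242 = 6.8914
A₂/A₁ = e^6.8914 ≈ 983.7

984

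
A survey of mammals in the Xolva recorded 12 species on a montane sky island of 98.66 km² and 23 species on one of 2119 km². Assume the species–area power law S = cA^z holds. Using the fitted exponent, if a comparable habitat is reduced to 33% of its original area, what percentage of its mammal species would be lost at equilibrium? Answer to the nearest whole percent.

z = ln(23/12) / ln(2119/98.66) = 0.6506 / 3.0670 = 0.2121
S_new/S_old = (A_new/A_old)^z = 0.33^0.2121 = exp(0.2121 × -1.1087) = 0.7904
Fraction lost = 1 − 0.7904 = 0.2096

21%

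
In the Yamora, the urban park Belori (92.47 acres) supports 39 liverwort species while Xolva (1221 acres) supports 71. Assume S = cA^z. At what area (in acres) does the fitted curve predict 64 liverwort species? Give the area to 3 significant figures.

z = ln(71/39) / ln(1221/92.47) = 0.5991 / 2.5805 = 0.2322
c = 39 / 92.47^0.2322 = 39 / 2.86 = 13.63
A = (64/13.63)^(1/0.2322) ⇒ ln A = ln(4.694)/0.2322 = 6.6603
A = e^6.6603 ≈ 780.8 acres

781 acres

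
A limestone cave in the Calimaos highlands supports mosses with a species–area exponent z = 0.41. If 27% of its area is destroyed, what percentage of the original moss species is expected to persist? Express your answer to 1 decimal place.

S_new/S_old = (A_new/A_old)^z = 0.73^0.41
= exp(0.41 × ln 0.73) = exp(0.41 × -0.3147) = exp(-0.1290) ≈ 0.8789

87.9%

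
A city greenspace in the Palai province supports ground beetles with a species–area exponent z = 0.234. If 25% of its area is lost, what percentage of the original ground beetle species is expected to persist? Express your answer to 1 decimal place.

93.5%

S_new/S_old = (A_new/A_old)^z = 0.75^0.234
= exp(0.234 × ln 0.75) = exp(0.234 × -0.2877) = exp(-0.0673) ≈ 0.9349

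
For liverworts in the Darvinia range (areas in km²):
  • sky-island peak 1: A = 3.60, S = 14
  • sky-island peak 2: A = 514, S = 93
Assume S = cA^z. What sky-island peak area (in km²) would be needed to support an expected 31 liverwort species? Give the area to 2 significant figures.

z = ln(93/14) / ln(514/3.6) = 1.8935 / 4.9613 = 0.3817
c = 14 / 3.6^0.3817 = 14 / 1.63 = 8.586
A = (31/8.586)^(1/0.3817) ⇒ ln A = ln(3.61)/0.3817 = 3.3637
A = e^3.3637 ≈ 28.9 km²

29 km²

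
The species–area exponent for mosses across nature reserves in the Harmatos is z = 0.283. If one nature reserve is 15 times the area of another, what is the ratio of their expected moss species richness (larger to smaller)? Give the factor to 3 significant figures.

S₂/S₁ = (A₂/A₁)^z = 15^0.283
ln(S₂/S₁) = 0.283 × ln 15 = 0.283 × 2.7081 = 0.7664
S₂/S₁ = e^0.7664 ≈ 2.152

2.15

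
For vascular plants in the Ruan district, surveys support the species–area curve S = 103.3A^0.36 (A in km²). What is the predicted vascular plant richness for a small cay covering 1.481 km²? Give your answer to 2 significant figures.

120

S = 103.3 × 1.481^0.36 = 103.3 × 1.152 ≈ 119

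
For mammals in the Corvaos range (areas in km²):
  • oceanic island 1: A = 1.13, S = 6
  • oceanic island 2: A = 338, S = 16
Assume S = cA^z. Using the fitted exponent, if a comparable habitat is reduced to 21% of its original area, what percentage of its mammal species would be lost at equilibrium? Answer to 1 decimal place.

z = ln(16/6) / ln(338/1.13) = 0.9808 / 5.7008 = 0.1721
S_new/S_old = (A_new/A_old)^z = 0.21^0.1721 = exp(0.1721 × -1.5606) = 0.7645
Fraction lost = 1 − 0.7645 = 0.2355

23.5%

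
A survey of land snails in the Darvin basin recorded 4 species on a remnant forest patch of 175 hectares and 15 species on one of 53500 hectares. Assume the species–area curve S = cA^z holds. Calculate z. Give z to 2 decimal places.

0.23

Taking logs: ln S = ln c + z ln A, so z = (ln S₂ − ln S₁)/(ln A₂ − ln A₁).
z = ln(15/4) / ln(53500/175) = ln(3.75) / ln(305.7) = 1.3218 / 5.7227 = 0.2310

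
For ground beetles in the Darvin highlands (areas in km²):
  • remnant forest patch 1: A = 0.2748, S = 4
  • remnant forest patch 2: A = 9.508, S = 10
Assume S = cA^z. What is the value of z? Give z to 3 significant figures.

Taking logs: ln S = ln c + z ln A, so z = (ln S₂ − ln S₁)/(ln A₂ − ln A₁).
z = ln(10/4) / ln(9.508/0.2748) = ln(2.5) / ln(34.6) = 0.9163 / 3.5438 = 0.2586

0.259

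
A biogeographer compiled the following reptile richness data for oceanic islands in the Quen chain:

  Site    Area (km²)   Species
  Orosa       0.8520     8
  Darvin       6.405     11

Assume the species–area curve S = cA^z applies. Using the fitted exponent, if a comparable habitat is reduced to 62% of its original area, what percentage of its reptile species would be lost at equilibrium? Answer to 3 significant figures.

7.27%

z = ln(11/8) / ln(6.405/0.852) = 0.3185 / 2.0172 = 0.1579
S_new/S_old = (A_new/A_old)^z = 0.62^0.1579 = exp(0.1579 × -0.4780) = 0.9273
Fraction lost = 1 − 0.9273 = 0.07269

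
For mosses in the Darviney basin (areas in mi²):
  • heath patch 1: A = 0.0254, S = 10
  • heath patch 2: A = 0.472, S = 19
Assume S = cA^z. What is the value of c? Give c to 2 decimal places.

22.41

z = ln(S₂/S₁) / ln(A₂/A₁) = ln(19/10) / ln(0.472/0.0254) = 0.6419 / 2.9222 = 0.2196
c = S₁ / A₁^z = 10 / 0.0254^0.2196 = 10 / 0.4463 = 22.41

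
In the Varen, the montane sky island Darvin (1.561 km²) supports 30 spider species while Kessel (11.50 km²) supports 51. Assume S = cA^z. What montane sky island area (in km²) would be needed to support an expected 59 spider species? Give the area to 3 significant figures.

19.9 km²

z = ln(51/30) / ln(11.5/1.561) = 0.5306 / 1.9970 = 0.2657
c = 30 / 1.561^0.2657 = 30 / 1.126 = 26.65
A = (59/26.65)^(1/0.2657) ⇒ ln A = ln(2.214)/0.2657 = 2.9907
A = e^2.9907 ≈ 19.9 km²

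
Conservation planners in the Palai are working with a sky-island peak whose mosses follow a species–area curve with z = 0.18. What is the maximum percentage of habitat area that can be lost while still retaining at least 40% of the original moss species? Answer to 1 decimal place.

99.4%

Need (A_new/A_old)^0.18 = 0.4, so A_new/A_old = 0.4^(1/0.18) = 0.4^5.556
ln(A_new/A_old) = ln 0.4 / 0.18 = -0.9163 / 0.18 = -5.0905
A_new/A_old = e^-5.0905 ≈ 0.006155
Fraction that can be lost = 1 − 0.006155 = 0.9938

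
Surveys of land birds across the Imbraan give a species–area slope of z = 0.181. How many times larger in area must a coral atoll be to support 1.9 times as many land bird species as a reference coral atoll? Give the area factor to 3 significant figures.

34.7

(A₂/A₁)^0.181 = 1.9, so A₂/A₁ = 1.9^(1/0.181) = 1.9^5.525
ln(A₂/A₁) = ln 1.9 / 0.181 = 0.6419 / 0.181 = 3.5462
A₂/A₁ = e^3.5462 ≈ 34.68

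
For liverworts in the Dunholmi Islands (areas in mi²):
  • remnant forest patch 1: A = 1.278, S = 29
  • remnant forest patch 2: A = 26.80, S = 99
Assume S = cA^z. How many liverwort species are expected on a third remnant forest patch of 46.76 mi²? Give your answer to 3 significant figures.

z = ln(99/29) / ln(26.8/1.278) = 1.2278 / 3.0431 = 0.4035
c = 29 / 1.278^0.4035 = 29 / 1.104 = 26.27
S₃ = 26.27 × 46.76^0.4035 = 26.27 × 4.718 ≈ 123.9

124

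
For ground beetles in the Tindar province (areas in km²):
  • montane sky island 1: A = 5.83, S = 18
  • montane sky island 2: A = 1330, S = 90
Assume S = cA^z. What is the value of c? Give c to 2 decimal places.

10.67

z = ln(S₂/S₁) / ln(A₂/A₁) = ln(90/18) / ln(1330/5.83) = 1.6094 / 5.4299 = 0.2964
c = S₁ / A₁^z = 18 / 5.83^0.2964 = 18 / 1.686 = 10.67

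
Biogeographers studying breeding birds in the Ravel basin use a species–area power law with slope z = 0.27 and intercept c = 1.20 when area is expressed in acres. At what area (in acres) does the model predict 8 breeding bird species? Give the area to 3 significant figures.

1130 acres

8 = 1.2 × A^0.27  ⇒  A^0.27 = 8/1.2 = 6.667
ln A = ln(6.667) / 0.27 = 1.8971 / 0.27 = 7.0264
A = e^7.0264 ≈ 1126 acres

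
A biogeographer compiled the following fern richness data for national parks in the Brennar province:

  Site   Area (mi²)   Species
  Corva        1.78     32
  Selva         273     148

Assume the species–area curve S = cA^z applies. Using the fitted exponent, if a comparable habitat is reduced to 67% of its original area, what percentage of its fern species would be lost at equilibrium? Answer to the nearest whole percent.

z = ln(148/32) / ln(273/1.78) = 1.5315 / 5.0329 = 0.3043
S_new/S_old = (A_new/A_old)^z = 0.67^0.3043 = exp(0.3043 × -0.4005) = 0.8853
Fraction lost = 1 − 0.8853 = 0.1147

11%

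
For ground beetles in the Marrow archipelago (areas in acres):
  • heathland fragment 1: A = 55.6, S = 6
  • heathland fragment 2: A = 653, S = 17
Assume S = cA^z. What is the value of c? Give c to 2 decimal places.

1.10

z = ln(S₂/S₁) / ln(A₂/A₁) = ln(17/6) / ln(653/55.6) = 1.0415 / 2.4634 = 0.4228
c = S₁ / A₁^z = 6 / 55.6^0.4228 = 6 / 5.467 = 1.097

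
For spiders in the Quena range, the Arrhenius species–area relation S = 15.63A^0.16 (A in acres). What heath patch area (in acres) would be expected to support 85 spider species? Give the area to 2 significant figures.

85 = 15.63 × A^0.16  ⇒  A^0.16 = 85/15.63 = 5.438
ln A = ln(5.438) / 0.16 = 1.6935 / 0.16 = 10.5841
A = e^10.5841 ≈ 39503 acres

40000 acres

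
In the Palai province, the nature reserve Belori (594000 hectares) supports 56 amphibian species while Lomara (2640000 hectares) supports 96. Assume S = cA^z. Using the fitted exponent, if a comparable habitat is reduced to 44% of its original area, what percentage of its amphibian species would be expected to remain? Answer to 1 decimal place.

74.3%

z = ln(96/56) / ln(2640000/594000) = 0.5390 / 1.4917 = 0.3613
S_new/S_old = (A_new/A_old)^z = 0.44^0.3613 = exp(0.3613 × -0.8210) = 0.7433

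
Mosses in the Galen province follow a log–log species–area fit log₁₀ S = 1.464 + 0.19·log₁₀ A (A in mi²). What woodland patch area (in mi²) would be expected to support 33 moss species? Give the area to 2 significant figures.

33 = 29.11 × A^0.19  ⇒  A^0.19 = 33/29.11 = 1.134
ln A = ln(1.134) / 0.19 = 0.1255 / 0.19 = 0.6606
A = e^0.6606 ≈ 1.936 mi²

1.9 mi²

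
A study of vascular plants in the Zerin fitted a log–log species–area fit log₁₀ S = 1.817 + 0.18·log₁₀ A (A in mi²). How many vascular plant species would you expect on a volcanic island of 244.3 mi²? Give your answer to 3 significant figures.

177

S = 65.61 × 244.3^0.18 = 65.61 × 2.69 ≈ 176.5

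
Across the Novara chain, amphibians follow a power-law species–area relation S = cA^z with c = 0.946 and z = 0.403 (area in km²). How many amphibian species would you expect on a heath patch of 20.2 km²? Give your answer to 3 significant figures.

3.18

S = 0.946 × 20.2^0.403
ln S = ln 0.946 + 0.403 × ln 20.2 = -0.0555 + 0.403 × 3.0057 = 1.1558
S = e^1.1558 ≈ 3.176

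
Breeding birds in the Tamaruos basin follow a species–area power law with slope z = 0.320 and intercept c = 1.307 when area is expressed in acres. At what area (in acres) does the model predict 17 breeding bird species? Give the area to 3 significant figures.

3030 acres

17 = 1.307 × A^0.32  ⇒  A^0.32 = 17/1.307 = 13.01
ln A = ln(13.01) / 0.32 = 2.5655 / 0.32 = 8.0171
A = e^8.0171 ≈ 3032 acres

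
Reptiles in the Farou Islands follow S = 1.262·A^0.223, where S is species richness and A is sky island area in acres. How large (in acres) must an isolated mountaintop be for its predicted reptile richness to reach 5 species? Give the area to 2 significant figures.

5 = 1.262 × A^0.223  ⇒  A^0.223 = 5/1.262 = 3.962
ln A = ln(3.962) / 0.223 = 1.3767 / 0.223 = 6.1737
A = e^6.1737 ≈ 480 acres

480 acres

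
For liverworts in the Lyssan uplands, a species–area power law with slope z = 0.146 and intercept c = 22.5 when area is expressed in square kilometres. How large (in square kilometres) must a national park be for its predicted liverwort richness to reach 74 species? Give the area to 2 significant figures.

74 = 22.5 × A^0.146  ⇒  A^0.146 = 74/22.5 = 3.289
ln A = ln(3.289) / 0.146 = 1.1905 / 0.146 = 8.1545
A = e^8.1545 ≈ 3479 square kilometres

3500 square kilometres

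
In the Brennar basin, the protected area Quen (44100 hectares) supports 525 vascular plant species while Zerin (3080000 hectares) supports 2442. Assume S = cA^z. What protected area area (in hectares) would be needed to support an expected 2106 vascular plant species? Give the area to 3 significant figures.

z = ln(2442/525) / ln(3080000/44100) = 1.5372 / 4.2462 = 0.3620
c = 525 / 44100^0.3620 = 525 / 48.01 = 10.94
A = (2106/10.94)^(1/0.3620) ⇒ ln A = ln(192.6)/0.3620 = 14.5315
A = e^14.5315 ≈ 2046286 hectares

2050000 hectares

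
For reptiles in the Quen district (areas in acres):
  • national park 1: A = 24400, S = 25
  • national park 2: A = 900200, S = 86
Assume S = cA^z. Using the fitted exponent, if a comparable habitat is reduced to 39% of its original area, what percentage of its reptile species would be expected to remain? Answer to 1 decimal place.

72.4%

z = ln(86/25) / ln(900200/24400) = 1.2355 / 3.6080 = 0.3424
S_new/S_old = (A_new/A_old)^z = 0.39^0.3424 = exp(0.3424 × -0.9416) = 0.7244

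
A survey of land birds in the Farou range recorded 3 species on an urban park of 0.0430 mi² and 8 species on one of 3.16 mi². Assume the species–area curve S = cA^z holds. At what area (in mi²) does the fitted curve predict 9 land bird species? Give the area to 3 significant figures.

z = ln(8/3) / ln(3.16/0.043) = 0.9808 / 4.2971 = 0.2283
c = 3 / 0.043^0.2283 = 3 / 0.4876 = 6.152
A = (9/6.152)^(1/0.2283) ⇒ ln A = ln(1.463)/0.2283 = 1.6666
A = e^1.6666 ≈ 5.294 mi²

5.29 mi²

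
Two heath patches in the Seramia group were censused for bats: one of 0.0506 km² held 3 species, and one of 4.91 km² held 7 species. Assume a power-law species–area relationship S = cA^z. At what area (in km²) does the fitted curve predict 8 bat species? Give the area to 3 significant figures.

z = ln(7/3) / ln(4.91/0.0506) = 0.8473 / 4.5751 = 0.1852
c = 3 / 0.0506^0.1852 = 3 / 0.5755 = 5.213
A = (8/5.213)^(1/0.1852) ⇒ ln A = ln(1.535)/0.1852 = 2.3123
A = e^2.3123 ≈ 10.1 km²

10.1 km²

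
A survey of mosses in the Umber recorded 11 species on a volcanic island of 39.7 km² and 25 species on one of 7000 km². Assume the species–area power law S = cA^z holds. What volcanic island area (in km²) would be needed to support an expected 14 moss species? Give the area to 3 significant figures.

181 km²

z = ln(25/11) / ln(7000/39.7) = 0.8210 / 5.1723 = 0.1587
c = 11 / 39.7^0.1587 = 11 / 1.794 = 6.132
A = (14/6.132)^(1/0.1587) ⇒ ln A = ln(2.283)/0.1587 = 5.2007
A = e^5.2007 ≈ 181.4 km²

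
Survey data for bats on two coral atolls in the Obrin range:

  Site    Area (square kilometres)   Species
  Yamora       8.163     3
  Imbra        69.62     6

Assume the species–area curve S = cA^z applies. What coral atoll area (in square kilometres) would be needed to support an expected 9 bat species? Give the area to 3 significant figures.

z = ln(6/3) / ln(69.62/8.163) = 0.6931 / 2.1434 = 0.3234
c = 3 / 8.163^0.3234 = 3 / 1.972 = 1.521
A = (9/1.521)^(1/0.3234) ⇒ ln A = ln(5.916)/0.3234 = 5.4969
A = e^5.4969 ≈ 243.9 square kilometres

244 square kilometres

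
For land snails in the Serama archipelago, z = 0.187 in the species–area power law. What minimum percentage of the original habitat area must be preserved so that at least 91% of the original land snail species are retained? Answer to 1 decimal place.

60.4%

Need (A_new/A_old)^0.187 = 0.91, so A_new/A_old = 0.91^(1/0.187) = 0.91^5.348
ln(A_new/A_old) = ln 0.91 / 0.187 = -0.0943 / 0.187 = -0.5043
A_new/A_old = e^-0.5043 ≈ 0.6039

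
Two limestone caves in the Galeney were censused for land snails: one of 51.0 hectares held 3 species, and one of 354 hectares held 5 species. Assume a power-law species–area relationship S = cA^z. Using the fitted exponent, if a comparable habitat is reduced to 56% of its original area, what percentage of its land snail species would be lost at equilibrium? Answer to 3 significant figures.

14.2%

z = ln(5/3) / ln(354/51) = 0.5108 / 1.9375 = 0.2637
S_new/S_old = (A_new/A_old)^z = 0.56^0.2637 = exp(0.2637 × -0.5798) = 0.8582
Fraction lost = 1 − 0.8582 = 0.1418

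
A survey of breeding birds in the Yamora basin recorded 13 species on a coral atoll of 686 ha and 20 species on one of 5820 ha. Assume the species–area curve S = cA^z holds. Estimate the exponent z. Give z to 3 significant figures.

0.201

Taking logs: ln S = ln c + z ln A, so z = (ln S₂ − ln S₁)/(ln A₂ − ln A₁).
z = ln(20/13) / ln(5820/686) = ln(1.538) / ln(8.484) = 0.4308 / 2.1382 = 0.2015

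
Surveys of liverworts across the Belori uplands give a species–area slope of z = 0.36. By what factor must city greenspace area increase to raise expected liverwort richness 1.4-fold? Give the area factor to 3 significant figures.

(A₂/A₁)^0.36 = 1.4, so A₂/A₁ = 1.4^(1/0.36) = 1.4^2.778
ln(A₂/A₁) = ln 1.4 / 0.36 = 0.3365 / 0.36 = 0.9346
A₂/A₁ = e^0.9346 ≈ 2.546

2.55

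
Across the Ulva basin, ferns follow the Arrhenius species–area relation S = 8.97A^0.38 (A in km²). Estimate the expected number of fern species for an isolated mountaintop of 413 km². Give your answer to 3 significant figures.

88.5

S = 8.97 × 413^0.38
ln S = ln 8.97 + 0.38 × ln 413 = 2.1939 + 0.38 × 6.0234 = 4.4828
S = e^4.4828 ≈ 88.48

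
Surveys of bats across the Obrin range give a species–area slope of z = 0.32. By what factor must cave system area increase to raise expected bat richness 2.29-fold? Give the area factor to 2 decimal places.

13.32

(A₂/A₁)^0.32 = 2.29, so A₂/A₁ = 2.29^(1/0.32) = 2.29^3.125
ln(A₂/A₁) = ln 2.29 / 0.32 = 0.8286 / 0.32 = 2.5892
A₂/A₁ = e^2.5892 ≈ 13.32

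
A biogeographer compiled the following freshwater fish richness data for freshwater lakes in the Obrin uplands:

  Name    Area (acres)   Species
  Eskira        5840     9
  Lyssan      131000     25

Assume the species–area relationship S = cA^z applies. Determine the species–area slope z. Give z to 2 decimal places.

0.33

Taking logs: ln S = ln c + z ln A, so z = (ln S₂ − ln S₁)/(ln A₂ − ln A₁).
z = ln(25/9) / ln(131000/5840) = ln(2.778) / ln(22.43) = 1.0217 / 3.1105 = 0.3285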